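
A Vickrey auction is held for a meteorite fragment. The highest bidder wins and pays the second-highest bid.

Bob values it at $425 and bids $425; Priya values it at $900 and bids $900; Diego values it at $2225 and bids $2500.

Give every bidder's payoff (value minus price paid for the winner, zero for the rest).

Payoffs: Bob $0, Priya $0, Diego $1325.

Sorted high to low: Diego $2500, then Priya $900, then Bob $425.
Diego has the top bid and wins; the price is the second-highest bid, $900.
Diego's payoff = $2225 − $900 = $1325. All other bidders lose, so their payoff is 0.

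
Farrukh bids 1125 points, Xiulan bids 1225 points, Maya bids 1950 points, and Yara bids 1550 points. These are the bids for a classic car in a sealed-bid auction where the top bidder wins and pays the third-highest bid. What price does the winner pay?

Ranking the bids: Maya 1950 points, then Yara 1550 points, then Xiulan 1225 points, then Farrukh 1125 points.
Maya is the highest bidder, so Maya wins.
Under the third-price rule, the price is the third-highest bid: 1225 points.

The winner pays 1225 points.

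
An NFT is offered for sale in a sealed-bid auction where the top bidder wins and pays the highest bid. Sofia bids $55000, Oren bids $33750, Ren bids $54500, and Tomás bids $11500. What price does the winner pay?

The winner pays $55000.

Bids in descending order: Sofia $55000 > Ren $54500 > Oren $33750 > Tomás $11500.
Sofia is the highest bidder, so Sofia wins.
Under the first-price rule, the price is the highest bid: $55000.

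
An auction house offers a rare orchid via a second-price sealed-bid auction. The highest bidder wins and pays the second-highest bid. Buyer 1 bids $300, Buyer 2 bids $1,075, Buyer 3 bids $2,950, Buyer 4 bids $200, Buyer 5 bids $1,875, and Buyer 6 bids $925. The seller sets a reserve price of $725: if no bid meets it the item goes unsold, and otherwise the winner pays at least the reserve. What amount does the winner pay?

Sorted high to low: Buyer 3 $2,950; Buyer 5 $1,875; Buyer 2 $1,075; Buyer 6 $925; Buyer 1 $300; Buyer 4 $200.
Buyer 3 has the highest bid, so Buyer 3 wins.
The second-highest bid is $1,875, which exceeds the reserve, so that sets the price.

$1,875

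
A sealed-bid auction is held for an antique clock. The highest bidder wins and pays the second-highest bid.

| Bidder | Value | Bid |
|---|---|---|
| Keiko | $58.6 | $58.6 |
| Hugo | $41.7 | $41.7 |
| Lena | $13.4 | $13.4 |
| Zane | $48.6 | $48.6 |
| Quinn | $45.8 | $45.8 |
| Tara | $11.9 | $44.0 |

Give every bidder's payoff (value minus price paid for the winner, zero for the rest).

Ordered from highest: Keiko $58.6; Zane $48.6; Quinn $45.8; Tara $44.0; Hugo $41.7; Lena $13.4.
Keiko has the top bid and wins; the price is the second-highest bid, $48.6.
Keiko's payoff = $58.6 − $48.6 = $10.0. All other bidders lose, so their payoff is 0.

Payoffs: Keiko $10.0, Hugo $0.0, Lena $0.0, Zane $0.0, Quinn $0.0, Tara $0.0.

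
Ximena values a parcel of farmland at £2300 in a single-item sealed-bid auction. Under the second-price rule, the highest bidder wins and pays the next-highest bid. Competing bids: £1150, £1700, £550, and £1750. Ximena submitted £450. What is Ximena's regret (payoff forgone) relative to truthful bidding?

The highest competing bid is £1750.
Bidding truthfully at £2300: Ximena has the top bid, wins, and pays the second-highest bid £1750. Payoff = £2300 − £1750 = £550.
Bidding £450: the top bid is £1750 (a rival), so Ximena loses. Payoff = £0.
Regret = truthful payoff − actual payoff = £550 − £0 = £550.
Deviating from a truthful bid can only lose payoff in a second-price auction — never gain.

Regret: £550.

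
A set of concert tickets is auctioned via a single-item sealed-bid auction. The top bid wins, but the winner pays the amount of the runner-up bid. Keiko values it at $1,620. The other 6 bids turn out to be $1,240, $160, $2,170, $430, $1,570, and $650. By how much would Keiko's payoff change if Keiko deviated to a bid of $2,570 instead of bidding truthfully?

The highest competing bid is $2,170.
Bidding truthfully at $1,620: the top bid is $2,170 (a rival), so Keiko loses. Payoff = $0.
Bidding $2,570: Keiko has the top bid, wins, and pays the second-highest bid $2,170. Payoff = $1,620 − $2,170 = -$550.
Change = -$550 − $0 = -$550.
This is the dominant-strategy logic: truthful bidding weakly beats any alternative.

-$550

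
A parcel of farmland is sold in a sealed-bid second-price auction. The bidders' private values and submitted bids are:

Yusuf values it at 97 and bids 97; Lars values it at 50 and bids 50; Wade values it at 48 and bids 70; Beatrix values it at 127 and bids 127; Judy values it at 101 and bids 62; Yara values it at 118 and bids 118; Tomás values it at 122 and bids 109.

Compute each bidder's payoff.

Yusuf 0, Lars 0, Wade 0, Beatrix 9, Judy 0, Yara 0, Tomás 0.

Ranking the bids: Beatrix 127, then Yara 118, then Tomás 109, then Yusuf 97, then Wade 70, then Judy 62, then Lars 50.
Beatrix has the top bid and wins; the price is the second-highest bid, 118.
Beatrix's payoff = 127 − 118 = 9. All other bidders lose, so their payoff is 0.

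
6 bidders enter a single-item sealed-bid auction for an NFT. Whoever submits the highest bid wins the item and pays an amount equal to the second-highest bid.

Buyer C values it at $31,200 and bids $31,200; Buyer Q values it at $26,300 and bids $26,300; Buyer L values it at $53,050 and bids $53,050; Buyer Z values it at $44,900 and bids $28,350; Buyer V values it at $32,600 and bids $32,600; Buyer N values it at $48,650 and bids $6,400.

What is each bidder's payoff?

Ranking the bids: Buyer L $53,050, then Buyer V $32,600, then Buyer C $31,200, then Buyer Z $28,350, then Buyer Q $26,300, then Buyer N $6,400.
Buyer L has the top bid and wins; the price is the second-highest bid, $32,600.
Buyer L's payoff = $53,050 − $32,600 = $20,450. All other bidders lose, so their payoff is 0.

Payoffs: Buyer C $0, Buyer Q $0, Buyer L $20,450, Buyer Z $0, Buyer V $0, Buyer N $0.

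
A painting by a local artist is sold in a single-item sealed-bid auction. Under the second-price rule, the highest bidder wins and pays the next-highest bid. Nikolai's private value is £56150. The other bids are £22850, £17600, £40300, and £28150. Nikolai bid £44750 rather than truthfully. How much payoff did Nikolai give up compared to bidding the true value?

The highest competing bid is £40300.
Bidding truthfully at £56150: Nikolai has the top bid, wins, and pays the second-highest bid £40300. Payoff = £56150 − £40300 = £15850.
Bidding £44750: Nikolai has the top bid, wins, and pays the second-highest bid £40300. Payoff = £56150 − £40300 = £15850.
Regret = truthful payoff − actual payoff = £15850 − £15850 = £0.
The bid only affects whether you win, not the price — here both bids land on the same side of the top rival bid, so the deviation is payoff-neutral.

Regret: £0.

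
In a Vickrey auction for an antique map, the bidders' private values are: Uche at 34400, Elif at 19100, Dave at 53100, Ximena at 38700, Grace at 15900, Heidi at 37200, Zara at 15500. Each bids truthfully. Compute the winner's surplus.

Ordered from highest: Dave 53100, then Ximena 38700, then Heidi 37200, then Uche 34400, then Elif 19100, then Grace 15900, then Zara 15500.
Dave wins with the top bid and pays the second-highest, 38700.
Surplus = 53100 − 38700 = 14400.

Winner's surplus: 14400.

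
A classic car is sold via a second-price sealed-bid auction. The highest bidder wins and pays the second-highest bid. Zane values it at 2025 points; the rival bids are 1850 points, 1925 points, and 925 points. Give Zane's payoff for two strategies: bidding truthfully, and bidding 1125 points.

The highest competing bid is 1925 points.
Bidding truthfully at 2025 points: Zane has the top bid, wins, and pays the second-highest bid 1925 points. Payoff = 2025 points − 1925 points = 100 points.
Bidding 1125 points: the top bid is 1925 points (a rival), so Zane loses. Payoff = 0 points.

Truthful: 100 points; alternative: 0 points.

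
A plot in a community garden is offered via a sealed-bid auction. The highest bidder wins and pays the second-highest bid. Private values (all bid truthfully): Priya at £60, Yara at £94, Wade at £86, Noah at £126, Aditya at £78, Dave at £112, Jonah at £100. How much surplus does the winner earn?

Winner's surplus: £14.

Ordered from highest: Noah £126; Dave £112; Jonah £100; Yara £94; Wade £86; Aditya £78; Priya £60.
Noah wins with the top bid and pays the second-highest, £112.
Surplus = £126 − £112 = £14.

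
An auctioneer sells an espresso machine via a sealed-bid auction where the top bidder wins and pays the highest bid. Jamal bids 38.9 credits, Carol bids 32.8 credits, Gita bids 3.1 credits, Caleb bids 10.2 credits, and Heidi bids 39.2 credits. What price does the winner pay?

Bids in descending order: Heidi 39.2 credits, then Jamal 38.9 credits, then Carol 32.8 credits, then Caleb 10.2 credits, then Gita 3.1 credits.
Heidi is the highest bidder, so Heidi wins.
Under the first-price rule, the price is the highest bid: 39.2 credits.

39.2 credits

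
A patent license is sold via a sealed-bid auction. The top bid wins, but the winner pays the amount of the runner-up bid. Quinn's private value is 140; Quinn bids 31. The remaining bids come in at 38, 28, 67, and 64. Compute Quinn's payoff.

Quinn's payoff: 0.

Highest competing bid: 67.
Quinn's bid 31 is not the highest, so Quinn loses, pays nothing, and earns zero payoff.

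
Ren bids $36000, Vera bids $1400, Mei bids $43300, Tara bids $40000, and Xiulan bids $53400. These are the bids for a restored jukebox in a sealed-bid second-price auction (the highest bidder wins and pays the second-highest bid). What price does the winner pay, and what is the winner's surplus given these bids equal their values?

Sorted high to low: Xiulan $53400, then Mei $43300, then Tara $40000, then Ren $36000, then Vera $1400.
Xiulan is the highest bidder, so Xiulan wins.
Under the second-price rule, the price is the second-highest bid: $43300.
Surplus = $53400 − $43300 = $10100.

Price $43300; surplus $10100.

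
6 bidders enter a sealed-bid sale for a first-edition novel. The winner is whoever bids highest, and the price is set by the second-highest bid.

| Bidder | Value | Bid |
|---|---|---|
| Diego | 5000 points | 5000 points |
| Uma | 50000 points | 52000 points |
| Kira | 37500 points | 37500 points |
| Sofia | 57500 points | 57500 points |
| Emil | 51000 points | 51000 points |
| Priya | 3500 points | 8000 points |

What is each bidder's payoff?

Ranking the bids: Sofia 57500 points, then Uma 52000 points, then Emil 51000 points, then Kira 37500 points, then Priya 8000 points, then Diego 5000 points.
Sofia has the top bid and wins; the price is the second-highest bid, 52000 points.
Sofia's payoff = 57500 points − 52000 points = 5500 points. All other bidders lose, so their payoff is 0.

Diego 0 points, Uma 0 points, Kira 0 points, Sofia 5500 points, Emil 0 points, Priya 0 points.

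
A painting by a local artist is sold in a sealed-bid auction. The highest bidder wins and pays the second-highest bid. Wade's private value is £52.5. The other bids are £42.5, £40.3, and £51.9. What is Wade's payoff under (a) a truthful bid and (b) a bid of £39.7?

Truthful: £0.6; alternative: £0.0.

The highest competing bid is £51.9.
Bidding truthfully at £52.5: Wade has the top bid, wins, and pays the second-highest bid £51.9. Payoff = £52.5 − £51.9 = £0.6.
Bidding £39.7: the top bid is £51.9 (a rival), so Wade loses. Payoff = £0.0.
This is the dominant-strategy logic: truthful bidding weakly beats any alternative.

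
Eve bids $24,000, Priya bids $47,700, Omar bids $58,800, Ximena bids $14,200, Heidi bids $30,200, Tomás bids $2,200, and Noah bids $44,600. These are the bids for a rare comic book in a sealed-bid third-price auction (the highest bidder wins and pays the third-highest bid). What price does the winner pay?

Price paid: $44,600.

Bids in descending order: Omar $58,800; Priya $47,700; Noah $44,600; Heidi $30,200; Eve $24,000; Ximena $14,200; Tomás $2,200.
Omar is the highest bidder, so Omar wins.
Under the third-price rule, the price is the third-highest bid: $44,600.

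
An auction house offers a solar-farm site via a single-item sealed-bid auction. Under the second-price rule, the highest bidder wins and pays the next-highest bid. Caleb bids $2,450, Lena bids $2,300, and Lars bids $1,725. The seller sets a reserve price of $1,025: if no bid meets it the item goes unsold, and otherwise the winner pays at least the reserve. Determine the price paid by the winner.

Bids in descending order: Caleb $2,450 > Lena $2,300 > Lars $1,725.
Caleb has the highest bid, so Caleb wins.
The second-highest bid is $2,300, which exceeds the reserve, so that sets the price.

The winner pays $2,300.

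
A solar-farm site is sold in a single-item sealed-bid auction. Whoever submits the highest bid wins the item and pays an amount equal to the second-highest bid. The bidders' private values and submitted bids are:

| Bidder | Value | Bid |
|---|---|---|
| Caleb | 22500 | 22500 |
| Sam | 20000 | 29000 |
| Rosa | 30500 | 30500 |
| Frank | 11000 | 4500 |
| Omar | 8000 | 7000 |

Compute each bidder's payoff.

Payoffs: Caleb 0, Sam 0, Rosa 1500, Frank 0, Omar 0.

Ranking the bids: Rosa 30500, then Sam 29000, then Caleb 22500, then Omar 7000, then Frank 4500.
Rosa has the top bid and wins; the price is the second-highest bid, 29000.
Rosa's payoff = 30500 − 29000 = 1500. All other bidders lose, so their payoff is 0.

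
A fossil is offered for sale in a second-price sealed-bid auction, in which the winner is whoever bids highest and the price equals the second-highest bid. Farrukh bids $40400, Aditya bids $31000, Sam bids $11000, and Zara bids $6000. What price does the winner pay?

Ordered from highest: Farrukh $40400, then Aditya $31000, then Sam $11000, then Zara $6000.
Farrukh is the highest bidder, so Farrukh wins.
Under the second-price rule, the price is the second-highest bid: $31000.

The winner pays $31000.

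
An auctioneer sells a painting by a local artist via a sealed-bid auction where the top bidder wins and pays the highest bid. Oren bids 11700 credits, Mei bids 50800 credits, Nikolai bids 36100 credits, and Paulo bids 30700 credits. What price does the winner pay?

Price paid: 50800 credits.

Ranking the bids: Mei 50800 credits > Nikolai 36100 credits > Paulo 30700 credits > Oren 11700 credits.
Mei is the highest bidder, so Mei wins.
Under the first-price rule, the price is the highest bid: 50800 credits.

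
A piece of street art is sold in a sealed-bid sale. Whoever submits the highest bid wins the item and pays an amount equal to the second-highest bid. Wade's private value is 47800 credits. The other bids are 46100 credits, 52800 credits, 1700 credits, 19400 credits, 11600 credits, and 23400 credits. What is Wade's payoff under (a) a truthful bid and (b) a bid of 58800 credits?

(a) 0 credits  (b) -5000 credits

The highest competing bid is 52800 credits.
Bidding truthfully at 47800 credits: the top bid is 52800 credits (a rival), so Wade loses. Payoff = 0 credits.
Bidding 58800 credits: Wade has the top bid, wins, and pays the second-highest bid 52800 credits. Payoff = 47800 credits − 52800 credits = -5000 credits.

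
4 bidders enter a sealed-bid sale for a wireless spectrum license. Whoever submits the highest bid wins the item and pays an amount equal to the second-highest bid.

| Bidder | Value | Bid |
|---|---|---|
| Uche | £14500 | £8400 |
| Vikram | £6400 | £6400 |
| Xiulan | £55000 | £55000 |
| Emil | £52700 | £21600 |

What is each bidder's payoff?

Bids in descending order: Xiulan £55000, then Emil £21600, then Uche £8400, then Vikram £6400.
Xiulan has the top bid and wins; the price is the second-highest bid, £21600.
Xiulan's payoff = £55000 − £21600 = £33400. All other bidders lose, so their payoff is 0.

Uche £0, Vikram £0, Xiulan £33400, Emil £0.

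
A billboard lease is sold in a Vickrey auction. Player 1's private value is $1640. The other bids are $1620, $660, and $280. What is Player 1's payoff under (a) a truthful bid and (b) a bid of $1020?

The highest competing bid is $1620.
Bidding truthfully at $1640: Player 1 has the top bid, wins, and pays the second-highest bid $1620. Payoff = $1640 − $1620 = $20.
Bidding $1020: the top bid is $1620 (a rival), so Player 1 loses. Payoff = $0.

(a) $20  (b) $0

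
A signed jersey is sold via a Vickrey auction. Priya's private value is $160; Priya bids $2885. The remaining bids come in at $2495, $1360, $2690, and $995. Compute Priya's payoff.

Highest competing bid: $2690.
Priya's bid $2885 is the highest overall, so Priya wins and pays the second-highest bid, $2690.
Payoff = value − price = $160 − $2690 = -$2530.
Overbidding won the item at a price above value — truthful bidding would have avoided this loss.

Payoff = -$2530.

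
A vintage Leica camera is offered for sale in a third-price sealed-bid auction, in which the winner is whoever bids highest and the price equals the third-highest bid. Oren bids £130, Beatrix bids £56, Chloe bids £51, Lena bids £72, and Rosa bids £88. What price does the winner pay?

Sorted high to low: Oren £130; Rosa £88; Lena £72; Beatrix £56; Chloe £51.
Oren is the highest bidder, so Oren wins.
Under the third-price rule, the price is the third-highest bid: £72.

The winner pays £72.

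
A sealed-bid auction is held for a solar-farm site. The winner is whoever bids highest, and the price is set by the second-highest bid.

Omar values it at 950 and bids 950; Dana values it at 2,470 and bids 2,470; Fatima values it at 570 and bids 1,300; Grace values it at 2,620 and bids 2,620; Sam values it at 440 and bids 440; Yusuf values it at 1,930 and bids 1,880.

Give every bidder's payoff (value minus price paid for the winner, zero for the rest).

Omar 0, Dana 0, Fatima 0, Grace 150, Sam 0, Yusuf 0.

Ranking the bids: Grace 2,620; Dana 2,470; Yusuf 1,880; Fatima 1,300; Omar 950; Sam 440.
Grace has the top bid and wins; the price is the second-highest bid, 2,470.
Grace's payoff = 2,620 − 2,470 = 150. All other bidders lose, so their payoff is 0.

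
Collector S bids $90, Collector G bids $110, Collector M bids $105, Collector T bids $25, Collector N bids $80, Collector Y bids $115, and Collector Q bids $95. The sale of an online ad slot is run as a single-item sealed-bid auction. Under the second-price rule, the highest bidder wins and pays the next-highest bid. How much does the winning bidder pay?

Sorted high to low: Collector Y $115, then Collector G $110, then Collector M $105, then Collector Q $95, then Collector S $90, then Collector N $80, then Collector T $25.
Collector Y has the highest bid, so Collector Y wins.
The second-highest bid is $110, so that is what Collector Y pays.

Price paid: $110.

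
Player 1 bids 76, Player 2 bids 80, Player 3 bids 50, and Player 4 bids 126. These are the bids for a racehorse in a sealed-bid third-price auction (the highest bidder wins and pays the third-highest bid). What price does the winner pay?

76

Sorted high to low: Player 4 126, then Player 2 80, then Player 1 76, then Player 3 50.
Player 4 is the highest bidder, so Player 4 wins.
Under the third-price rule, the price is the third-highest bid: 76.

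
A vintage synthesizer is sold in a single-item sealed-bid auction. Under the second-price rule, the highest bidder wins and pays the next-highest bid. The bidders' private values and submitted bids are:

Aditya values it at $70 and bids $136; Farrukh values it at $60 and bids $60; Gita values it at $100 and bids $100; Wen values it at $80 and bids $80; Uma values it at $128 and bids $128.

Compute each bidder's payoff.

Aditya -$58, Farrukh $0, Gita $0, Wen $0, Uma $0.

Sorted high to low: Aditya $136, then Uma $128, then Gita $100, then Wen $80, then Farrukh $60.
Aditya has the top bid and wins; the price is the second-highest bid, $128.
Aditya's payoff = $70 − $128 = -$58. All other bidders lose, so their payoff is 0.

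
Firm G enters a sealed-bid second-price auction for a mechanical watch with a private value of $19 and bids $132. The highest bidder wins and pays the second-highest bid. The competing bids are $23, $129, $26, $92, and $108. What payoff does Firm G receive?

Highest competing bid: $129.
Firm G's bid $132 is the highest overall, so Firm G wins and pays the second-highest bid, $129.
Payoff = value − price = $19 − $129 = -$110.

Firm G's payoff: -$110.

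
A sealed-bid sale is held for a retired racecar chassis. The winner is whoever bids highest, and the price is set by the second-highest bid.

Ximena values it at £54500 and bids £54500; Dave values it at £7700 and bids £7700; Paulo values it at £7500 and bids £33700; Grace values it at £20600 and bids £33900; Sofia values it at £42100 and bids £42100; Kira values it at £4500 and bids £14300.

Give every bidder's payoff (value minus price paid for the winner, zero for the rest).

Sorted high to low: Ximena £54500 > Sofia £42100 > Grace £33900 > Paulo £33700 > Kira £14300 > Dave £7700.
Ximena has the top bid and wins; the price is the second-highest bid, £42100.
Ximena's payoff = £54500 − £42100 = £12400. All other bidders lose, so their payoff is 0.

Payoffs: Ximena £12400, Dave £0, Paulo £0, Grace £0, Sofia £0, Kira £0.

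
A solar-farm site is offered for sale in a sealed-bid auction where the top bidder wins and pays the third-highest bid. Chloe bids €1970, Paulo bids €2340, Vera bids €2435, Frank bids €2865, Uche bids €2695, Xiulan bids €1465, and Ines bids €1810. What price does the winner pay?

Sorted high to low: Frank €2865 > Uche €2695 > Vera €2435 > Paulo €2340 > Chloe €1970 > Ines €1810 > Xiulan €1465.
Frank is the highest bidder, so Frank wins.
Under the third-price rule, the price is the third-highest bid: €2435.

Price paid: €2435.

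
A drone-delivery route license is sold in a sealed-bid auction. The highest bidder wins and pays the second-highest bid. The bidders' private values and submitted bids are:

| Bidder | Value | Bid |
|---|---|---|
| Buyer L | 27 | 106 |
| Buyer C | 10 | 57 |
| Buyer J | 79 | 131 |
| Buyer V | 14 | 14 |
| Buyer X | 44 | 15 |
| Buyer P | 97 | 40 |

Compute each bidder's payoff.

Bids in descending order: Buyer J 131 > Buyer L 106 > Buyer C 57 > Buyer P 40 > Buyer X 15 > Buyer V 14.
Buyer J has the top bid and wins; the price is the second-highest bid, 106.
Buyer J's payoff = 79 − 106 = -27. All other bidders lose, so their payoff is 0.

Buyer L 0, Buyer C 0, Buyer J -27, Buyer V 0, Buyer X 0, Buyer P 0.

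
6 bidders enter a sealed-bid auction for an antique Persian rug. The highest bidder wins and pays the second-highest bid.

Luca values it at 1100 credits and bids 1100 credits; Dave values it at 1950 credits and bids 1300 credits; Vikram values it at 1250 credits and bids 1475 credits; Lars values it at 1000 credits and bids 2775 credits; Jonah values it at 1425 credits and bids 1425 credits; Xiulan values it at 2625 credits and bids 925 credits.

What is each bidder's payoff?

Bids in descending order: Lars 2775 credits > Vikram 1475 credits > Jonah 1425 credits > Dave 1300 credits > Luca 1100 credits > Xiulan 925 credits.
Lars has the top bid and wins; the price is the second-highest bid, 1475 credits.
Lars's payoff = 1000 credits − 1475 credits = -475 credits. All other bidders lose, so their payoff is 0.

Luca 0 credits, Dave 0 credits, Vikram 0 credits, Lars -475 credits, Jonah 0 credits, Xiulan 0 credits.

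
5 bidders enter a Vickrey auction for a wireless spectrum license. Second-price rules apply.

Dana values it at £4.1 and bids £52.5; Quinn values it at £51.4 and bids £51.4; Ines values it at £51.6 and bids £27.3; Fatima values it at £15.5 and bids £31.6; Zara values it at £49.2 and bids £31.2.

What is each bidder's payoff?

Payoffs: Dana -£47.3, Quinn £0.0, Ines £0.0, Fatima £0.0, Zara £0.0.

Ranking the bids: Dana £52.5 > Quinn £51.4 > Fatima £31.6 > Zara £31.2 > Ines £27.3.
Dana has the top bid and wins; the price is the second-highest bid, £51.4.
Dana's payoff = £4.1 − £51.4 = -£47.3. All other bidders lose, so their payoff is 0.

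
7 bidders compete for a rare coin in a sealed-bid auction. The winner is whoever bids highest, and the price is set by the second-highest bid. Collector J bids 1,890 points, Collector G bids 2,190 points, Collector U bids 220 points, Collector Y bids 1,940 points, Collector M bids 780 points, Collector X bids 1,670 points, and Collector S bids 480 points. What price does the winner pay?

Bids in descending order: Collector G 2,190 points, then Collector Y 1,940 points, then Collector J 1,890 points, then Collector X 1,670 points, then Collector M 780 points, then Collector S 480 points, then Collector U 220 points.
Collector G has the highest bid, so Collector G wins.
The second-highest bid is 1,940 points, so that is what Collector G pays.

Price paid: 1,940 points.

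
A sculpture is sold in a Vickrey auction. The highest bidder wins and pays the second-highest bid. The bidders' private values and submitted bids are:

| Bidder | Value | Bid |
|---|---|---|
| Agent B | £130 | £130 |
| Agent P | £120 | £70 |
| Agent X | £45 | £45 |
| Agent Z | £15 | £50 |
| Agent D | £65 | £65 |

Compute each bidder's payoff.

Agent B £60, Agent P £0, Agent X £0, Agent Z £0, Agent D £0.

Sorted high to low: Agent B £130, then Agent P £70, then Agent D £65, then Agent Z £50, then Agent X £45.
Agent B has the top bid and wins; the price is the second-highest bid, £70.
Agent B's payoff = £130 − £70 = £60. All other bidders lose, so their payoff is 0.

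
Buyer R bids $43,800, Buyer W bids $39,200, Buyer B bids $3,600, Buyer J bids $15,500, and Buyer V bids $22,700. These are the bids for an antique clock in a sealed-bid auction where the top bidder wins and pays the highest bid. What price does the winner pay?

Price paid: $43,800.

Ranking the bids: Buyer R $43,800 > Buyer W $39,200 > Buyer V $22,700 > Buyer J $15,500 > Buyer B $3,600.
Buyer R is the highest bidder, so Buyer R wins.
Under the first-price rule, the price is the highest bid: $43,800.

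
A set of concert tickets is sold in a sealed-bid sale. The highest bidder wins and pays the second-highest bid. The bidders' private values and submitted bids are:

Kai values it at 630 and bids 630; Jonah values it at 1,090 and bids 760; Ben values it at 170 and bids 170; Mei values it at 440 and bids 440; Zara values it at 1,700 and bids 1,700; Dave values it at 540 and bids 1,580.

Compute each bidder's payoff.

Kai 0, Jonah 0, Ben 0, Mei 0, Zara 120, Dave 0.

Bids in descending order: Zara 1,700; Dave 1,580; Jonah 760; Kai 630; Mei 440; Ben 170.
Zara has the top bid and wins; the price is the second-highest bid, 1,580.
Zara's payoff = 1,700 − 1,580 = 120. All other bidders lose, so their payoff is 0.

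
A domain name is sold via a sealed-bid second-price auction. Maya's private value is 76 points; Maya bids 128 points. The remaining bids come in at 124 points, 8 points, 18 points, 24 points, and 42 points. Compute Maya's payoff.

-48 points

Highest competing bid: 124 points.
Maya's bid 128 points is the highest overall, so Maya wins and pays the second-highest bid, 124 points.
Payoff = value − price = 76 points − 124 points = -48 points.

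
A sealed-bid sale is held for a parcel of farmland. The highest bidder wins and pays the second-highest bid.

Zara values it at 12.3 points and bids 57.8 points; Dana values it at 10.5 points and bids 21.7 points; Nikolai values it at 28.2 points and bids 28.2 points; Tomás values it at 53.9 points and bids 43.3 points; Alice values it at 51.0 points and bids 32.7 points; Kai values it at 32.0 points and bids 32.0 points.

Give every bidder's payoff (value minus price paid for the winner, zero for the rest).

Bids in descending order: Zara 57.8 points > Tomás 43.3 points > Alice 32.7 points > Kai 32.0 points > Nikolai 28.2 points > Dana 21.7 points.
Zara has the top bid and wins; the price is the second-highest bid, 43.3 points.
Zara's payoff = 12.3 points − 43.3 points = -31.0 points. All other bidders lose, so their payoff is 0.

Zara -31.0 points, Dana 0.0 points, Nikolai 0.0 points, Tomás 0.0 points, Alice 0.0 points, Kai 0.0 points.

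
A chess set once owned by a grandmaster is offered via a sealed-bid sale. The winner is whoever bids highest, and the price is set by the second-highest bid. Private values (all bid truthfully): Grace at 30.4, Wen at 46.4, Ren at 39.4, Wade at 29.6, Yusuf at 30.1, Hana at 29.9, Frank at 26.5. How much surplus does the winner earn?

Sorted high to low: Wen 46.4 > Ren 39.4 > Grace 30.4 > Yusuf 30.1 > Hana 29.9 > Wade 29.6 > Frank 26.5.
Wen wins with the top bid and pays the second-highest, 39.4.
Surplus = 46.4 − 39.4 = 7.0.

Winner's surplus: 7.0.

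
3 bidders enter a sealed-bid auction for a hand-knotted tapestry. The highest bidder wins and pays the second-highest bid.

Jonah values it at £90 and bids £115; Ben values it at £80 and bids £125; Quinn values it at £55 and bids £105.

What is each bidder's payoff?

Ordered from highest: Ben £125; Jonah £115; Quinn £105.
Ben has the top bid and wins; the price is the second-highest bid, £115.
Ben's payoff = £80 − £115 = -£35. All other bidders lose, so their payoff is 0.

Payoffs: Jonah £0, Ben -£35, Quinn £0.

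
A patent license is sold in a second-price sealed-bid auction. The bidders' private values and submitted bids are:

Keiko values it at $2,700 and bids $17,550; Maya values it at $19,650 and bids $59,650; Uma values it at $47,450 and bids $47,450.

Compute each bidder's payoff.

Keiko $0, Maya -$27,800, Uma $0.

Ranking the bids: Maya $59,650, then Uma $47,450, then Keiko $17,550.
Maya has the top bid and wins; the price is the second-highest bid, $47,450.
Maya's payoff = $19,650 − $47,450 = -$27,800. All other bidders lose, so their payoff is 0.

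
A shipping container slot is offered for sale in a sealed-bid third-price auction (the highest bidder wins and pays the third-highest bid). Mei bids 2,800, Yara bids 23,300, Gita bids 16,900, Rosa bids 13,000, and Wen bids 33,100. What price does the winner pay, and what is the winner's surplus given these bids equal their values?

Price 16,900; surplus 16,200.

Bids in descending order: Wen 33,100 > Yara 23,300 > Gita 16,900 > Rosa 13,000 > Mei 2,800.
Wen is the highest bidder, so Wen wins.
Under the third-price rule, the price is the third-highest bid: 16,900.
Surplus = 33,100 − 16,900 = 16,200.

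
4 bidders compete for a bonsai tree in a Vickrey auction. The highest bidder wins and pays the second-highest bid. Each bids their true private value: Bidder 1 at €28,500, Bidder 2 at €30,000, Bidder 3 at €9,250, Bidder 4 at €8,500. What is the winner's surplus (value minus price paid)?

Ranking the bids: Bidder 2 €30,000 > Bidder 1 €28,500 > Bidder 3 €9,250 > Bidder 4 €8,500.
Bidder 2 wins with the top bid and pays the second-highest, €28,500.
Surplus = €30,000 − €28,500 = €1,500.

€1,500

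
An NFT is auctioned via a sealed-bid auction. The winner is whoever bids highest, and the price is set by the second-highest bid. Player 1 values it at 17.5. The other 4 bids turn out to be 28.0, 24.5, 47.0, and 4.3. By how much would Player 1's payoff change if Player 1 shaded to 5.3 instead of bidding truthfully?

Change in payoff: 0.0.

The highest competing bid is 47.0.
Bidding truthfully at 17.5: the top bid is 47.0 (a rival), so Player 1 loses. Payoff = 0.0.
Bidding 5.3: the top bid is 47.0 (a rival), so Player 1 loses. Payoff = 0.0.
Change = 0.0 − 0.0 = 0.0.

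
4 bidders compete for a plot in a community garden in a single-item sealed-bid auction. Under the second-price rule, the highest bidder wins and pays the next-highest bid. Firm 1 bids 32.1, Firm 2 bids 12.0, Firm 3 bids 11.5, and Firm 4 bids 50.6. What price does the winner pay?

Ranking the bids: Firm 4 50.6; Firm 1 32.1; Firm 2 12.0; Firm 3 11.5.
Firm 4 has the highest bid, so Firm 4 wins.
The second-highest bid is 32.1, so that is what Firm 4 pays.

The winner pays 32.1.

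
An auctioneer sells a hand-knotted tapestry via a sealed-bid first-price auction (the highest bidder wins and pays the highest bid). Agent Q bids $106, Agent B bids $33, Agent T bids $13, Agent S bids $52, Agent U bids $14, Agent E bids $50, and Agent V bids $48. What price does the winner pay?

$106

Sorted high to low: Agent Q $106, then Agent S $52, then Agent E $50, then Agent V $48, then Agent B $33, then Agent U $14, then Agent T $13.
Agent Q is the highest bidder, so Agent Q wins.
Under the first-price rule, the price is the highest bid: $106.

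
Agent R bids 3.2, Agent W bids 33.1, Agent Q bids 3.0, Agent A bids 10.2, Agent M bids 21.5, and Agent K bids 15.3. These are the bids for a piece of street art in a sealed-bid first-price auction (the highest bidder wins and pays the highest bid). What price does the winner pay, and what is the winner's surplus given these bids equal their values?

Sorted high to low: Agent W 33.1 > Agent M 21.5 > Agent K 15.3 > Agent A 10.2 > Agent R 3.2 > Agent Q 3.0.
Agent W is the highest bidder, so Agent W wins.
Under the first-price rule, the price is the highest bid: 33.1.
Surplus = 33.1 − 33.1 = 0.0.

The winner pays 33.1 for a surplus of 0.0.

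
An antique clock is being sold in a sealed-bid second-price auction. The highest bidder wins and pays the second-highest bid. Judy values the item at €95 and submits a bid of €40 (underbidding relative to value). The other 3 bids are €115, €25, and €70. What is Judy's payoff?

Highest competing bid: €115.
Judy's bid €40 is not the highest, so Judy loses, pays nothing, and earns zero payoff.

Judy's payoff: €0.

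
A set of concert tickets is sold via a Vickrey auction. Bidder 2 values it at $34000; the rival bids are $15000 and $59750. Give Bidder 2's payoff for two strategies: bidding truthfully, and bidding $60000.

The highest competing bid is $59750.
Bidding truthfully at $34000: the top bid is $59750 (a rival), so Bidder 2 loses. Payoff = $0.
Bidding $60000: Bidder 2 has the top bid, wins, and pays the second-highest bid $59750. Payoff = $34000 − $59750 = -$25750.

(a) $0  (b) -$25750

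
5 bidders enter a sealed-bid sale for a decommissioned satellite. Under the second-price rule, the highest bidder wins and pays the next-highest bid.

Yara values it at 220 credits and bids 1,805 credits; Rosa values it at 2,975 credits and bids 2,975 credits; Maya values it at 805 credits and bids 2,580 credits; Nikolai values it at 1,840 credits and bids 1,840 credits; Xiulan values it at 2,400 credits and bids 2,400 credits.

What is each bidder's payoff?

Ranking the bids: Rosa 2,975 credits, then Maya 2,580 credits, then Xiulan 2,400 credits, then Nikolai 1,840 credits, then Yara 1,805 credits.
Rosa has the top bid and wins; the price is the second-highest bid, 2,580 credits.
Rosa's payoff = 2,975 credits − 2,580 credits = 395 credits. All other bidders lose, so their payoff is 0.

Payoffs: Yara 0 credits, Rosa 395 credits, Maya 0 credits, Nikolai 0 credits, Xiulan 0 credits.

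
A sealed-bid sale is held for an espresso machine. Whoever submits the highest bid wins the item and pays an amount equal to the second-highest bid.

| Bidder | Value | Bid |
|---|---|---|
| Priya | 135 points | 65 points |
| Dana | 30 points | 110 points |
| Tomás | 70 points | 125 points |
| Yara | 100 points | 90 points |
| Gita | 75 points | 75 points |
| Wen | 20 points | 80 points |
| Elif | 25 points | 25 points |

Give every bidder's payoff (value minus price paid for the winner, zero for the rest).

Bids in descending order: Tomás 125 points; Dana 110 points; Yara 90 points; Wen 80 points; Gita 75 points; Priya 65 points; Elif 25 points.
Tomás has the top bid and wins; the price is the second-highest bid, 110 points.
Tomás's payoff = 70 points − 110 points = -40 points. All other bidders lose, so their payoff is 0.

Priya 0 points, Dana 0 points, Tomás -40 points, Yara 0 points, Gita 0 points, Wen 0 points, Elif 0 points.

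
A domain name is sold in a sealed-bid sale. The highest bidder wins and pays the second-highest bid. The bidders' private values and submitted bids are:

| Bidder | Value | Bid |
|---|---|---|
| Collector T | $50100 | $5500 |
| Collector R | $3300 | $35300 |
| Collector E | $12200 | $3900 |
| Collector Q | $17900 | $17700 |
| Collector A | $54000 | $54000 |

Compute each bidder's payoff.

Collector T $0, Collector R $0, Collector E $0, Collector Q $0, Collector A $18700.

Bids in descending order: Collector A $54000, then Collector R $35300, then Collector Q $17700, then Collector T $5500, then Collector E $3900.
Collector A has the top bid and wins; the price is the second-highest bid, $35300.
Collector A's payoff = $54000 − $35300 = $18700. All other bidders lose, so their payoff is 0.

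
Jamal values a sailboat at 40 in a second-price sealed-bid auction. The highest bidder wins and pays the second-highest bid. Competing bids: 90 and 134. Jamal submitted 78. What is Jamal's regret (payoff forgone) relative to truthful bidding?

The highest competing bid is 134.
Bidding truthfully at 40: the top bid is 134 (a rival), so Jamal loses. Payoff = 0.
Bidding 78: the top bid is 134 (a rival), so Jamal loses. Payoff = 0.
Regret = truthful payoff − actual payoff = 0 − 0 = 0.
The bid only affects whether you win, not the price — here both bids land on the same side of the top rival bid, so the deviation is payoff-neutral.

0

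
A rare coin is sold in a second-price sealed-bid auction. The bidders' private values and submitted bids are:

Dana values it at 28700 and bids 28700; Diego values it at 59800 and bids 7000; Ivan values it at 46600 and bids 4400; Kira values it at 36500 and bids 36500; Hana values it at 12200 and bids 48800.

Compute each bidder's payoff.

Sorted high to low: Hana 48800 > Kira 36500 > Dana 28700 > Diego 7000 > Ivan 4400.
Hana has the top bid and wins; the price is the second-highest bid, 36500.
Hana's payoff = 12200 − 36500 = -24300. All other bidders lose, so their payoff is 0.

Payoffs: Dana 0, Diego 0, Ivan 0, Kira 0, Hana -24300.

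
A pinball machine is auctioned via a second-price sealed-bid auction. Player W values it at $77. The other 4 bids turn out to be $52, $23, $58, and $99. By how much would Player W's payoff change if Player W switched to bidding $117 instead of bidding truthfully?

Payoff change: -$22.

The highest competing bid is $99.
Bidding truthfully at $77: the top bid is $99 (a rival), so Player W loses. Payoff = $0.
Bidding $117: Player W has the top bid, wins, and pays the second-highest bid $99. Payoff = $77 − $99 = -$22.
Change = -$22 − $0 = -$22.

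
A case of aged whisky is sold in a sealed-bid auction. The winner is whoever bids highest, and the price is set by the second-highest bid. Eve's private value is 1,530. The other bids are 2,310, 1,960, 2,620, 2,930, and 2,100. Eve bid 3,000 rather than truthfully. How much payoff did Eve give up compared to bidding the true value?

The highest competing bid is 2,930.
Bidding truthfully at 1,530: the top bid is 2,930 (a rival), so Eve loses. Payoff = 0.
Bidding 3,000: Eve has the top bid, wins, and pays the second-highest bid 2,930. Payoff = 1,530 − 2,930 = -1,400.
Regret = truthful payoff − actual payoff = 0 − -1,400 = 1,400.

Payoff forgone: 1,400.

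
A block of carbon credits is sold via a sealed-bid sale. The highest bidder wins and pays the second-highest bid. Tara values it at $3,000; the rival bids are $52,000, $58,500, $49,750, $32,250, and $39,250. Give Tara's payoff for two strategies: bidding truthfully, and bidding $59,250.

The highest competing bid is $58,500.
Bidding truthfully at $3,000: the top bid is $58,500 (a rival), so Tara loses. Payoff = $0.
Bidding $59,250: Tara has the top bid, wins, and pays the second-highest bid $58,500. Payoff = $3,000 − $58,500 = -$55,500.

(a) $0  (b) -$55,500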